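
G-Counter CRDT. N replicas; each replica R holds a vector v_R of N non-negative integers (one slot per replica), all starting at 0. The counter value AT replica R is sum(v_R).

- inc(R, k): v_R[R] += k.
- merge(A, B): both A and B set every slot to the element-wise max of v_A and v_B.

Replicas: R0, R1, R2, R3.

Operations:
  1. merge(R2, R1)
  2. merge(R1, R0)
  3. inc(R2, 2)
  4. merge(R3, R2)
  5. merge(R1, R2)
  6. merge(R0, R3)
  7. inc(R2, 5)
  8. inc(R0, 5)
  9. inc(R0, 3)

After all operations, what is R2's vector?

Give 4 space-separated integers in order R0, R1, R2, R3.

Answer: 0 0 7 0

Derivation:
Op 1: merge R2<->R1 -> R2=(0,0,0,0) R1=(0,0,0,0)
Op 2: merge R1<->R0 -> R1=(0,0,0,0) R0=(0,0,0,0)
Op 3: inc R2 by 2 -> R2=(0,0,2,0) value=2
Op 4: merge R3<->R2 -> R3=(0,0,2,0) R2=(0,0,2,0)
Op 5: merge R1<->R2 -> R1=(0,0,2,0) R2=(0,0,2,0)
Op 6: merge R0<->R3 -> R0=(0,0,2,0) R3=(0,0,2,0)
Op 7: inc R2 by 5 -> R2=(0,0,7,0) value=7
Op 8: inc R0 by 5 -> R0=(5,0,2,0) value=7
Op 9: inc R0 by 3 -> R0=(8,0,2,0) value=10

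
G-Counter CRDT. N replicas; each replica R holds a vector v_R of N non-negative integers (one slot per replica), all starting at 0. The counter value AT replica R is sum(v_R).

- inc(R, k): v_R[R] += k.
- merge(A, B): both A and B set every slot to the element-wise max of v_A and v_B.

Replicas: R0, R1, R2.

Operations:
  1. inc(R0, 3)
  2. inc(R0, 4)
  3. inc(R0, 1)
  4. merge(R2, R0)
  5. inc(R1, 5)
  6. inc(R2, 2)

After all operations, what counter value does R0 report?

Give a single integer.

Op 1: inc R0 by 3 -> R0=(3,0,0) value=3
Op 2: inc R0 by 4 -> R0=(7,0,0) value=7
Op 3: inc R0 by 1 -> R0=(8,0,0) value=8
Op 4: merge R2<->R0 -> R2=(8,0,0) R0=(8,0,0)
Op 5: inc R1 by 5 -> R1=(0,5,0) value=5
Op 6: inc R2 by 2 -> R2=(8,0,2) value=10

Answer: 8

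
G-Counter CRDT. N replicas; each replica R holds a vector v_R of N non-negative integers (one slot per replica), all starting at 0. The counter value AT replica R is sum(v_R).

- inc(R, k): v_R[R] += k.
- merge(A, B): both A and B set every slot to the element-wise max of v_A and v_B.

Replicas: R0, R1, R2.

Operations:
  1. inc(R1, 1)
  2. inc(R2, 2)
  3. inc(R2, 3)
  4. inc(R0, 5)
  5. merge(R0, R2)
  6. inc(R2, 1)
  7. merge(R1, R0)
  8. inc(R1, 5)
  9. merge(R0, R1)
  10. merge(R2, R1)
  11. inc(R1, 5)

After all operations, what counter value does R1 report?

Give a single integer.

Answer: 22

Derivation:
Op 1: inc R1 by 1 -> R1=(0,1,0) value=1
Op 2: inc R2 by 2 -> R2=(0,0,2) value=2
Op 3: inc R2 by 3 -> R2=(0,0,5) value=5
Op 4: inc R0 by 5 -> R0=(5,0,0) value=5
Op 5: merge R0<->R2 -> R0=(5,0,5) R2=(5,0,5)
Op 6: inc R2 by 1 -> R2=(5,0,6) value=11
Op 7: merge R1<->R0 -> R1=(5,1,5) R0=(5,1,5)
Op 8: inc R1 by 5 -> R1=(5,6,5) value=16
Op 9: merge R0<->R1 -> R0=(5,6,5) R1=(5,6,5)
Op 10: merge R2<->R1 -> R2=(5,6,6) R1=(5,6,6)
Op 11: inc R1 by 5 -> R1=(5,11,6) value=22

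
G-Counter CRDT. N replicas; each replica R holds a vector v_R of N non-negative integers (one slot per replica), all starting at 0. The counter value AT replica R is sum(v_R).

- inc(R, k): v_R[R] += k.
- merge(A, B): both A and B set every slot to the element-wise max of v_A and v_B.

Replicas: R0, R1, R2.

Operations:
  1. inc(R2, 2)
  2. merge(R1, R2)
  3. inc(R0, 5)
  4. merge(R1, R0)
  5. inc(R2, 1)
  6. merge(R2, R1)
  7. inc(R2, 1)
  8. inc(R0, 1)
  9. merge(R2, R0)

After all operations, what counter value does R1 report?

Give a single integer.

Answer: 8

Derivation:
Op 1: inc R2 by 2 -> R2=(0,0,2) value=2
Op 2: merge R1<->R2 -> R1=(0,0,2) R2=(0,0,2)
Op 3: inc R0 by 5 -> R0=(5,0,0) value=5
Op 4: merge R1<->R0 -> R1=(5,0,2) R0=(5,0,2)
Op 5: inc R2 by 1 -> R2=(0,0,3) value=3
Op 6: merge R2<->R1 -> R2=(5,0,3) R1=(5,0,3)
Op 7: inc R2 by 1 -> R2=(5,0,4) value=9
Op 8: inc R0 by 1 -> R0=(6,0,2) value=8
Op 9: merge R2<->R0 -> R2=(6,0,4) R0=(6,0,4)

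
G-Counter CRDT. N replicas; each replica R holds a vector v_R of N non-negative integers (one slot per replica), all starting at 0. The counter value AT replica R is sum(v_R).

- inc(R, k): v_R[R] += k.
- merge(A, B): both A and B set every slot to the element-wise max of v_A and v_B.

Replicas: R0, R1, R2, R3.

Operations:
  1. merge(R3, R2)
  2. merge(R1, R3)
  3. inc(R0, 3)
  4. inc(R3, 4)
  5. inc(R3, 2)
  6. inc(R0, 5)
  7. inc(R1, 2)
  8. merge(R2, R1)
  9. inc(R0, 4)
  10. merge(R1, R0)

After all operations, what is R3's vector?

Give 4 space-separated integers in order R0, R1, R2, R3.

Op 1: merge R3<->R2 -> R3=(0,0,0,0) R2=(0,0,0,0)
Op 2: merge R1<->R3 -> R1=(0,0,0,0) R3=(0,0,0,0)
Op 3: inc R0 by 3 -> R0=(3,0,0,0) value=3
Op 4: inc R3 by 4 -> R3=(0,0,0,4) value=4
Op 5: inc R3 by 2 -> R3=(0,0,0,6) value=6
Op 6: inc R0 by 5 -> R0=(8,0,0,0) value=8
Op 7: inc R1 by 2 -> R1=(0,2,0,0) value=2
Op 8: merge R2<->R1 -> R2=(0,2,0,0) R1=(0,2,0,0)
Op 9: inc R0 by 4 -> R0=(12,0,0,0) value=12
Op 10: merge R1<->R0 -> R1=(12,2,0,0) R0=(12,2,0,0)

Answer: 0 0 0 6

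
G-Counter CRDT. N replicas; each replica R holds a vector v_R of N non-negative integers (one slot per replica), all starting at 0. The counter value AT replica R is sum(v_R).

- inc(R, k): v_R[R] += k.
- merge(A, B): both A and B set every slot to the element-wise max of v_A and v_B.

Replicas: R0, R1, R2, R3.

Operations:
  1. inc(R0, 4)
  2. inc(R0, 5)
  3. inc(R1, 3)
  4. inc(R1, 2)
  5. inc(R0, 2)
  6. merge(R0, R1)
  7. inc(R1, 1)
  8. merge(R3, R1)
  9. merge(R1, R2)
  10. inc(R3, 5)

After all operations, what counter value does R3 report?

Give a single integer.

Op 1: inc R0 by 4 -> R0=(4,0,0,0) value=4
Op 2: inc R0 by 5 -> R0=(9,0,0,0) value=9
Op 3: inc R1 by 3 -> R1=(0,3,0,0) value=3
Op 4: inc R1 by 2 -> R1=(0,5,0,0) value=5
Op 5: inc R0 by 2 -> R0=(11,0,0,0) value=11
Op 6: merge R0<->R1 -> R0=(11,5,0,0) R1=(11,5,0,0)
Op 7: inc R1 by 1 -> R1=(11,6,0,0) value=17
Op 8: merge R3<->R1 -> R3=(11,6,0,0) R1=(11,6,0,0)
Op 9: merge R1<->R2 -> R1=(11,6,0,0) R2=(11,6,0,0)
Op 10: inc R3 by 5 -> R3=(11,6,0,5) value=22

Answer: 22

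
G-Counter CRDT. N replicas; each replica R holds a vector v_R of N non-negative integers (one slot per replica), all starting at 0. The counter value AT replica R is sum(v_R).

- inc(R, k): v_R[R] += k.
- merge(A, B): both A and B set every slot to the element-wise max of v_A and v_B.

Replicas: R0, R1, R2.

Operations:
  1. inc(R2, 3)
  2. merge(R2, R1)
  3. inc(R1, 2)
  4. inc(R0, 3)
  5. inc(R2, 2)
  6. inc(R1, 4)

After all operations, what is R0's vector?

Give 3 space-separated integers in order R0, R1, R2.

Op 1: inc R2 by 3 -> R2=(0,0,3) value=3
Op 2: merge R2<->R1 -> R2=(0,0,3) R1=(0,0,3)
Op 3: inc R1 by 2 -> R1=(0,2,3) value=5
Op 4: inc R0 by 3 -> R0=(3,0,0) value=3
Op 5: inc R2 by 2 -> R2=(0,0,5) value=5
Op 6: inc R1 by 4 -> R1=(0,6,3) value=9

Answer: 3 0 0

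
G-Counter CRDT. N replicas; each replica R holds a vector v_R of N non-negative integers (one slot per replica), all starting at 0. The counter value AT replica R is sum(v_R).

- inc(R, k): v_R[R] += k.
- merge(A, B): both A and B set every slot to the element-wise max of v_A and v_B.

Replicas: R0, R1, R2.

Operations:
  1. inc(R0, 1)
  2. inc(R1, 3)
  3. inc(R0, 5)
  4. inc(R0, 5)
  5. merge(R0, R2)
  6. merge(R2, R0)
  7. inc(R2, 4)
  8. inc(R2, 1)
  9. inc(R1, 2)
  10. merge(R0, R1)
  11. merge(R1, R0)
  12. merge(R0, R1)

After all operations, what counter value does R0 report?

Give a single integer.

Op 1: inc R0 by 1 -> R0=(1,0,0) value=1
Op 2: inc R1 by 3 -> R1=(0,3,0) value=3
Op 3: inc R0 by 5 -> R0=(6,0,0) value=6
Op 4: inc R0 by 5 -> R0=(11,0,0) value=11
Op 5: merge R0<->R2 -> R0=(11,0,0) R2=(11,0,0)
Op 6: merge R2<->R0 -> R2=(11,0,0) R0=(11,0,0)
Op 7: inc R2 by 4 -> R2=(11,0,4) value=15
Op 8: inc R2 by 1 -> R2=(11,0,5) value=16
Op 9: inc R1 by 2 -> R1=(0,5,0) value=5
Op 10: merge R0<->R1 -> R0=(11,5,0) R1=(11,5,0)
Op 11: merge R1<->R0 -> R1=(11,5,0) R0=(11,5,0)
Op 12: merge R0<->R1 -> R0=(11,5,0) R1=(11,5,0)

Answer: 16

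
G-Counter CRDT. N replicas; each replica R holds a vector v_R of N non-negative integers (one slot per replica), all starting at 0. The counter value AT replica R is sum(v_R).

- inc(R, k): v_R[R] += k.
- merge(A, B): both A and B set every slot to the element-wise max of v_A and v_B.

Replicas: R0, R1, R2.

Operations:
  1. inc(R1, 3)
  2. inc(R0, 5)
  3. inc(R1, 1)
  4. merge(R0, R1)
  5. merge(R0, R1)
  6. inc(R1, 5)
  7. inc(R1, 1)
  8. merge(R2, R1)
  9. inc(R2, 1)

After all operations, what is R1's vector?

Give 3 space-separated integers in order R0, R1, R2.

Op 1: inc R1 by 3 -> R1=(0,3,0) value=3
Op 2: inc R0 by 5 -> R0=(5,0,0) value=5
Op 3: inc R1 by 1 -> R1=(0,4,0) value=4
Op 4: merge R0<->R1 -> R0=(5,4,0) R1=(5,4,0)
Op 5: merge R0<->R1 -> R0=(5,4,0) R1=(5,4,0)
Op 6: inc R1 by 5 -> R1=(5,9,0) value=14
Op 7: inc R1 by 1 -> R1=(5,10,0) value=15
Op 8: merge R2<->R1 -> R2=(5,10,0) R1=(5,10,0)
Op 9: inc R2 by 1 -> R2=(5,10,1) value=16

Answer: 5 10 0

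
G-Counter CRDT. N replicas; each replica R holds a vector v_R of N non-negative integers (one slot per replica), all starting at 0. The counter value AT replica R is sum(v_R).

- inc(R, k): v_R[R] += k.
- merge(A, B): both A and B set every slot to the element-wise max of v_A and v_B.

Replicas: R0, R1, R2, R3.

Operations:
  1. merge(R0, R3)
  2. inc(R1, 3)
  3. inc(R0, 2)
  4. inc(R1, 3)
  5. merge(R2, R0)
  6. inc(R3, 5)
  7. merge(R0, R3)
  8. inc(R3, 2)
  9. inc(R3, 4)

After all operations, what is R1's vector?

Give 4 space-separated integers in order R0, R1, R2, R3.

Answer: 0 6 0 0

Derivation:
Op 1: merge R0<->R3 -> R0=(0,0,0,0) R3=(0,0,0,0)
Op 2: inc R1 by 3 -> R1=(0,3,0,0) value=3
Op 3: inc R0 by 2 -> R0=(2,0,0,0) value=2
Op 4: inc R1 by 3 -> R1=(0,6,0,0) value=6
Op 5: merge R2<->R0 -> R2=(2,0,0,0) R0=(2,0,0,0)
Op 6: inc R3 by 5 -> R3=(0,0,0,5) value=5
Op 7: merge R0<->R3 -> R0=(2,0,0,5) R3=(2,0,0,5)
Op 8: inc R3 by 2 -> R3=(2,0,0,7) value=9
Op 9: inc R3 by 4 -> R3=(2,0,0,11) value=13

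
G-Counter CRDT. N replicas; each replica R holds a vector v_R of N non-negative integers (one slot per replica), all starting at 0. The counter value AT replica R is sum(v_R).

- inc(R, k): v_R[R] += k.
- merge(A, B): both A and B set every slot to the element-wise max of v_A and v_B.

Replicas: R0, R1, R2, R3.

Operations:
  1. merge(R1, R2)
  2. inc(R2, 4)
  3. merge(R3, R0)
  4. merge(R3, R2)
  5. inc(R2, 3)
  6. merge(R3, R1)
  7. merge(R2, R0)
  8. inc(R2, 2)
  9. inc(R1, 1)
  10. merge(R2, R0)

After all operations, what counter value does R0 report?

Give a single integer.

Answer: 9

Derivation:
Op 1: merge R1<->R2 -> R1=(0,0,0,0) R2=(0,0,0,0)
Op 2: inc R2 by 4 -> R2=(0,0,4,0) value=4
Op 3: merge R3<->R0 -> R3=(0,0,0,0) R0=(0,0,0,0)
Op 4: merge R3<->R2 -> R3=(0,0,4,0) R2=(0,0,4,0)
Op 5: inc R2 by 3 -> R2=(0,0,7,0) value=7
Op 6: merge R3<->R1 -> R3=(0,0,4,0) R1=(0,0,4,0)
Op 7: merge R2<->R0 -> R2=(0,0,7,0) R0=(0,0,7,0)
Op 8: inc R2 by 2 -> R2=(0,0,9,0) value=9
Op 9: inc R1 by 1 -> R1=(0,1,4,0) value=5
Op 10: merge R2<->R0 -> R2=(0,0,9,0) R0=(0,0,9,0)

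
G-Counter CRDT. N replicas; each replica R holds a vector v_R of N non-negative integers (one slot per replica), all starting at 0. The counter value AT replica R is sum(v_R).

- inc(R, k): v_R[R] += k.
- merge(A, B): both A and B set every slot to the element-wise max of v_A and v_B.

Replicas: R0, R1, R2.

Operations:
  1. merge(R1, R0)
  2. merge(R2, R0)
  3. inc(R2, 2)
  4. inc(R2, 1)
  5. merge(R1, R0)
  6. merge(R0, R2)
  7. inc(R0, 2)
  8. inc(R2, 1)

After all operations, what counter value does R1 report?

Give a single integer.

Answer: 0

Derivation:
Op 1: merge R1<->R0 -> R1=(0,0,0) R0=(0,0,0)
Op 2: merge R2<->R0 -> R2=(0,0,0) R0=(0,0,0)
Op 3: inc R2 by 2 -> R2=(0,0,2) value=2
Op 4: inc R2 by 1 -> R2=(0,0,3) value=3
Op 5: merge R1<->R0 -> R1=(0,0,0) R0=(0,0,0)
Op 6: merge R0<->R2 -> R0=(0,0,3) R2=(0,0,3)
Op 7: inc R0 by 2 -> R0=(2,0,3) value=5
Op 8: inc R2 by 1 -> R2=(0,0,4) value=4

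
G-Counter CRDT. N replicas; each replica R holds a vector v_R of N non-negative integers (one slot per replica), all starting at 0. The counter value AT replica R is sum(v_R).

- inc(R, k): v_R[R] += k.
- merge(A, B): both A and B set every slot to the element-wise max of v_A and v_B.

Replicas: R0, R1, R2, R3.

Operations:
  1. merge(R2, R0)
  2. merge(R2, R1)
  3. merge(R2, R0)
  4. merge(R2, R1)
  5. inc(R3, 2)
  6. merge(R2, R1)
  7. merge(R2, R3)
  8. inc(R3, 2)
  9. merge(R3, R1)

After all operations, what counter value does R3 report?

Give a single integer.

Answer: 4

Derivation:
Op 1: merge R2<->R0 -> R2=(0,0,0,0) R0=(0,0,0,0)
Op 2: merge R2<->R1 -> R2=(0,0,0,0) R1=(0,0,0,0)
Op 3: merge R2<->R0 -> R2=(0,0,0,0) R0=(0,0,0,0)
Op 4: merge R2<->R1 -> R2=(0,0,0,0) R1=(0,0,0,0)
Op 5: inc R3 by 2 -> R3=(0,0,0,2) value=2
Op 6: merge R2<->R1 -> R2=(0,0,0,0) R1=(0,0,0,0)
Op 7: merge R2<->R3 -> R2=(0,0,0,2) R3=(0,0,0,2)
Op 8: inc R3 by 2 -> R3=(0,0,0,4) value=4
Op 9: merge R3<->R1 -> R3=(0,0,0,4) R1=(0,0,0,4)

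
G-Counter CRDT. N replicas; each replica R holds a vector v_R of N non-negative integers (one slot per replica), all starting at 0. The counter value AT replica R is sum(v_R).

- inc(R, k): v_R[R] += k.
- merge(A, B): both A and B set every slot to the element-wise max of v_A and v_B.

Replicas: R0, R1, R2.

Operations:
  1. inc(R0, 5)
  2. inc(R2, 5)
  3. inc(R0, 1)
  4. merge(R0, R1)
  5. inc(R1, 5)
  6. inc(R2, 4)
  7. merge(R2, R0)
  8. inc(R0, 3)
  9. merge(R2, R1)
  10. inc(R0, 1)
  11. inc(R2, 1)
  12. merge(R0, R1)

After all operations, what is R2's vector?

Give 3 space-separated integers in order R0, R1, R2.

Answer: 6 5 10

Derivation:
Op 1: inc R0 by 5 -> R0=(5,0,0) value=5
Op 2: inc R2 by 5 -> R2=(0,0,5) value=5
Op 3: inc R0 by 1 -> R0=(6,0,0) value=6
Op 4: merge R0<->R1 -> R0=(6,0,0) R1=(6,0,0)
Op 5: inc R1 by 5 -> R1=(6,5,0) value=11
Op 6: inc R2 by 4 -> R2=(0,0,9) value=9
Op 7: merge R2<->R0 -> R2=(6,0,9) R0=(6,0,9)
Op 8: inc R0 by 3 -> R0=(9,0,9) value=18
Op 9: merge R2<->R1 -> R2=(6,5,9) R1=(6,5,9)
Op 10: inc R0 by 1 -> R0=(10,0,9) value=19
Op 11: inc R2 by 1 -> R2=(6,5,10) value=21
Op 12: merge R0<->R1 -> R0=(10,5,9) R1=(10,5,9)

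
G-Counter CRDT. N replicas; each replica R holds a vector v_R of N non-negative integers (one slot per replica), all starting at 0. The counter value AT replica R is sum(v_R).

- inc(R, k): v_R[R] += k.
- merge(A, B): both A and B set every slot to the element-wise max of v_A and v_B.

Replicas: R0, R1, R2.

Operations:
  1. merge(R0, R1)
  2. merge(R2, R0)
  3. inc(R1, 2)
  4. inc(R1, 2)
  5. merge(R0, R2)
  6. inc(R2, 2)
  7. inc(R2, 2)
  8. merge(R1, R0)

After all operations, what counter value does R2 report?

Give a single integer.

Op 1: merge R0<->R1 -> R0=(0,0,0) R1=(0,0,0)
Op 2: merge R2<->R0 -> R2=(0,0,0) R0=(0,0,0)
Op 3: inc R1 by 2 -> R1=(0,2,0) value=2
Op 4: inc R1 by 2 -> R1=(0,4,0) value=4
Op 5: merge R0<->R2 -> R0=(0,0,0) R2=(0,0,0)
Op 6: inc R2 by 2 -> R2=(0,0,2) value=2
Op 7: inc R2 by 2 -> R2=(0,0,4) value=4
Op 8: merge R1<->R0 -> R1=(0,4,0) R0=(0,4,0)

Answer: 4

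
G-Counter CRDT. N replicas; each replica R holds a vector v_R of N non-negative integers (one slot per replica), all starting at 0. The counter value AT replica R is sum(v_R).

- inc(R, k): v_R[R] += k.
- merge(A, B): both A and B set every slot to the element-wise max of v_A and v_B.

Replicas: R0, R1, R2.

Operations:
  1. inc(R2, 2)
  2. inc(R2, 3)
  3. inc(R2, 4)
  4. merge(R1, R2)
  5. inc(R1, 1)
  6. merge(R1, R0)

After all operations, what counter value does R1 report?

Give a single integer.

Answer: 10

Derivation:
Op 1: inc R2 by 2 -> R2=(0,0,2) value=2
Op 2: inc R2 by 3 -> R2=(0,0,5) value=5
Op 3: inc R2 by 4 -> R2=(0,0,9) value=9
Op 4: merge R1<->R2 -> R1=(0,0,9) R2=(0,0,9)
Op 5: inc R1 by 1 -> R1=(0,1,9) value=10
Op 6: merge R1<->R0 -> R1=(0,1,9) R0=(0,1,9)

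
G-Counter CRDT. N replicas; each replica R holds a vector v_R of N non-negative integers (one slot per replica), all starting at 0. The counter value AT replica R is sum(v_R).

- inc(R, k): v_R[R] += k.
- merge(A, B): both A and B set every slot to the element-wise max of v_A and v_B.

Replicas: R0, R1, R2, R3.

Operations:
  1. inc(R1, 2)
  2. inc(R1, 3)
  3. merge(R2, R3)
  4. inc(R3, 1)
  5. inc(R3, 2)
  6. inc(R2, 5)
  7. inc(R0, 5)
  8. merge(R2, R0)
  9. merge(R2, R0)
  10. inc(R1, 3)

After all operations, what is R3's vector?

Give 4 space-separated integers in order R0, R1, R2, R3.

Answer: 0 0 0 3

Derivation:
Op 1: inc R1 by 2 -> R1=(0,2,0,0) value=2
Op 2: inc R1 by 3 -> R1=(0,5,0,0) value=5
Op 3: merge R2<->R3 -> R2=(0,0,0,0) R3=(0,0,0,0)
Op 4: inc R3 by 1 -> R3=(0,0,0,1) value=1
Op 5: inc R3 by 2 -> R3=(0,0,0,3) value=3
Op 6: inc R2 by 5 -> R2=(0,0,5,0) value=5
Op 7: inc R0 by 5 -> R0=(5,0,0,0) value=5
Op 8: merge R2<->R0 -> R2=(5,0,5,0) R0=(5,0,5,0)
Op 9: merge R2<->R0 -> R2=(5,0,5,0) R0=(5,0,5,0)
Op 10: inc R1 by 3 -> R1=(0,8,0,0) value=8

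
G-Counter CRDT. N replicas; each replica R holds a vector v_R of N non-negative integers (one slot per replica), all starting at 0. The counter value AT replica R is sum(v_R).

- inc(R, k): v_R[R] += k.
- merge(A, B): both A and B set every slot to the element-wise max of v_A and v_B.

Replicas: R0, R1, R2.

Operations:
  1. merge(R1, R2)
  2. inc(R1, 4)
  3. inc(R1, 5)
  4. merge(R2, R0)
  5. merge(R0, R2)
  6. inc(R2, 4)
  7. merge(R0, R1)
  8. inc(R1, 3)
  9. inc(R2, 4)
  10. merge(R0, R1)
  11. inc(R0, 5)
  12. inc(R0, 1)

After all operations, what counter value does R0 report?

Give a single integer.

Op 1: merge R1<->R2 -> R1=(0,0,0) R2=(0,0,0)
Op 2: inc R1 by 4 -> R1=(0,4,0) value=4
Op 3: inc R1 by 5 -> R1=(0,9,0) value=9
Op 4: merge R2<->R0 -> R2=(0,0,0) R0=(0,0,0)
Op 5: merge R0<->R2 -> R0=(0,0,0) R2=(0,0,0)
Op 6: inc R2 by 4 -> R2=(0,0,4) value=4
Op 7: merge R0<->R1 -> R0=(0,9,0) R1=(0,9,0)
Op 8: inc R1 by 3 -> R1=(0,12,0) value=12
Op 9: inc R2 by 4 -> R2=(0,0,8) value=8
Op 10: merge R0<->R1 -> R0=(0,12,0) R1=(0,12,0)
Op 11: inc R0 by 5 -> R0=(5,12,0) value=17
Op 12: inc R0 by 1 -> R0=(6,12,0) value=18

Answer: 18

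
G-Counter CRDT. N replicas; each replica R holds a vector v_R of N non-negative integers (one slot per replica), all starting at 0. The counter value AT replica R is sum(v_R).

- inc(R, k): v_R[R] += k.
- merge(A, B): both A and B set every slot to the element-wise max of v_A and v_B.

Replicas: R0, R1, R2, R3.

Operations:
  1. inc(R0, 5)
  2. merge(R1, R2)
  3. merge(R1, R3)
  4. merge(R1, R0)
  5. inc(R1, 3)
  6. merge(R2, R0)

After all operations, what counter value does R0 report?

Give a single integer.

Op 1: inc R0 by 5 -> R0=(5,0,0,0) value=5
Op 2: merge R1<->R2 -> R1=(0,0,0,0) R2=(0,0,0,0)
Op 3: merge R1<->R3 -> R1=(0,0,0,0) R3=(0,0,0,0)
Op 4: merge R1<->R0 -> R1=(5,0,0,0) R0=(5,0,0,0)
Op 5: inc R1 by 3 -> R1=(5,3,0,0) value=8
Op 6: merge R2<->R0 -> R2=(5,0,0,0) R0=(5,0,0,0)

Answer: 5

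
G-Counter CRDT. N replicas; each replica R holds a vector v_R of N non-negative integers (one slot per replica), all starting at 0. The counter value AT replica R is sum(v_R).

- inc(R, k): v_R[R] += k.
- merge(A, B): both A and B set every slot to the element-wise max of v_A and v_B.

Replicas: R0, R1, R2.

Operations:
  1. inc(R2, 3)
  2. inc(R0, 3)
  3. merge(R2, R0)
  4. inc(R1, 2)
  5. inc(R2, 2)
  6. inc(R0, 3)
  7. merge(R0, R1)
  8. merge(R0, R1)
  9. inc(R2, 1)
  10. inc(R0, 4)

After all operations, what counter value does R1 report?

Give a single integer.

Answer: 11

Derivation:
Op 1: inc R2 by 3 -> R2=(0,0,3) value=3
Op 2: inc R0 by 3 -> R0=(3,0,0) value=3
Op 3: merge R2<->R0 -> R2=(3,0,3) R0=(3,0,3)
Op 4: inc R1 by 2 -> R1=(0,2,0) value=2
Op 5: inc R2 by 2 -> R2=(3,0,5) value=8
Op 6: inc R0 by 3 -> R0=(6,0,3) value=9
Op 7: merge R0<->R1 -> R0=(6,2,3) R1=(6,2,3)
Op 8: merge R0<->R1 -> R0=(6,2,3) R1=(6,2,3)
Op 9: inc R2 by 1 -> R2=(3,0,6) value=9
Op 10: inc R0 by 4 -> R0=(10,2,3) value=15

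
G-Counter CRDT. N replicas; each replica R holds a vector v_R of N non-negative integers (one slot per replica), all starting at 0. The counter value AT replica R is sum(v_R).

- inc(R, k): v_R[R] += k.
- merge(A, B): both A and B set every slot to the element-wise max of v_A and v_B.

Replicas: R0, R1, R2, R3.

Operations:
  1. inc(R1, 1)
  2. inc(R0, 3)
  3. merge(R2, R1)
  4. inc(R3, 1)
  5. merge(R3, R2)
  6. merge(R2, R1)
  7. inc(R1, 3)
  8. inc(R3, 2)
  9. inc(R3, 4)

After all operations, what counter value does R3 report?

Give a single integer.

Op 1: inc R1 by 1 -> R1=(0,1,0,0) value=1
Op 2: inc R0 by 3 -> R0=(3,0,0,0) value=3
Op 3: merge R2<->R1 -> R2=(0,1,0,0) R1=(0,1,0,0)
Op 4: inc R3 by 1 -> R3=(0,0,0,1) value=1
Op 5: merge R3<->R2 -> R3=(0,1,0,1) R2=(0,1,0,1)
Op 6: merge R2<->R1 -> R2=(0,1,0,1) R1=(0,1,0,1)
Op 7: inc R1 by 3 -> R1=(0,4,0,1) value=5
Op 8: inc R3 by 2 -> R3=(0,1,0,3) value=4
Op 9: inc R3 by 4 -> R3=(0,1,0,7) value=8

Answer: 8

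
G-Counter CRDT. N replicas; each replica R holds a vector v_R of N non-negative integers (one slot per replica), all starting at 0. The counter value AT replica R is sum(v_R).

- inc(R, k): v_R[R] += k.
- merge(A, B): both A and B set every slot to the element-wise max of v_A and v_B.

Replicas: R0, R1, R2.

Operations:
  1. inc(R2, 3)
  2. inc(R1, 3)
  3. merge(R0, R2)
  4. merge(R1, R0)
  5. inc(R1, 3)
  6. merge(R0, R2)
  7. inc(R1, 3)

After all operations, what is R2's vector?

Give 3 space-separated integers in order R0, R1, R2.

Answer: 0 3 3

Derivation:
Op 1: inc R2 by 3 -> R2=(0,0,3) value=3
Op 2: inc R1 by 3 -> R1=(0,3,0) value=3
Op 3: merge R0<->R2 -> R0=(0,0,3) R2=(0,0,3)
Op 4: merge R1<->R0 -> R1=(0,3,3) R0=(0,3,3)
Op 5: inc R1 by 3 -> R1=(0,6,3) value=9
Op 6: merge R0<->R2 -> R0=(0,3,3) R2=(0,3,3)
Op 7: inc R1 by 3 -> R1=(0,9,3) value=12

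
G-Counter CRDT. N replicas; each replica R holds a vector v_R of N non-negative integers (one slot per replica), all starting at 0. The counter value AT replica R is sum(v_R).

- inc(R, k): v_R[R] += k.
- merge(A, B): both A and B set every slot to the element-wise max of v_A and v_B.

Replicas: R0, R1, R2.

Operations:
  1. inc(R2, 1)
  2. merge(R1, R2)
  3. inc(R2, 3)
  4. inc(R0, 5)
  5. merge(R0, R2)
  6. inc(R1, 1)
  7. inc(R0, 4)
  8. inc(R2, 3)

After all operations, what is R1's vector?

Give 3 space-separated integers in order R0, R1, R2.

Op 1: inc R2 by 1 -> R2=(0,0,1) value=1
Op 2: merge R1<->R2 -> R1=(0,0,1) R2=(0,0,1)
Op 3: inc R2 by 3 -> R2=(0,0,4) value=4
Op 4: inc R0 by 5 -> R0=(5,0,0) value=5
Op 5: merge R0<->R2 -> R0=(5,0,4) R2=(5,0,4)
Op 6: inc R1 by 1 -> R1=(0,1,1) value=2
Op 7: inc R0 by 4 -> R0=(9,0,4) value=13
Op 8: inc R2 by 3 -> R2=(5,0,7) value=12

Answer: 0 1 1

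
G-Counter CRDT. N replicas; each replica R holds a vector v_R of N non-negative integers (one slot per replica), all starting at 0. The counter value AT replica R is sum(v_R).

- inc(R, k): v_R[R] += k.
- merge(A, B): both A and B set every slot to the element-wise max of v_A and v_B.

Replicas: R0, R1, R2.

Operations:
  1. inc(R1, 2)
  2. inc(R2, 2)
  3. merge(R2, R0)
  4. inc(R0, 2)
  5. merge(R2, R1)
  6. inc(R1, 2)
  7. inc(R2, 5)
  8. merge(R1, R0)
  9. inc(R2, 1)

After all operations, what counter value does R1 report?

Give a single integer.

Answer: 8

Derivation:
Op 1: inc R1 by 2 -> R1=(0,2,0) value=2
Op 2: inc R2 by 2 -> R2=(0,0,2) value=2
Op 3: merge R2<->R0 -> R2=(0,0,2) R0=(0,0,2)
Op 4: inc R0 by 2 -> R0=(2,0,2) value=4
Op 5: merge R2<->R1 -> R2=(0,2,2) R1=(0,2,2)
Op 6: inc R1 by 2 -> R1=(0,4,2) value=6
Op 7: inc R2 by 5 -> R2=(0,2,7) value=9
Op 8: merge R1<->R0 -> R1=(2,4,2) R0=(2,4,2)
Op 9: inc R2 by 1 -> R2=(0,2,8) value=10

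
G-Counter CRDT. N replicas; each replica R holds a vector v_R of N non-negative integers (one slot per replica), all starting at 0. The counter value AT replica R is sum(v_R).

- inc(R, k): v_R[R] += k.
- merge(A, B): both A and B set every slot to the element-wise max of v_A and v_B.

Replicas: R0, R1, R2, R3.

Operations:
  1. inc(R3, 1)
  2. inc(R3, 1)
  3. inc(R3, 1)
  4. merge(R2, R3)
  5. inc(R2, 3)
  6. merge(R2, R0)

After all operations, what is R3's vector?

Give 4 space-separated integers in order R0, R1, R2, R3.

Op 1: inc R3 by 1 -> R3=(0,0,0,1) value=1
Op 2: inc R3 by 1 -> R3=(0,0,0,2) value=2
Op 3: inc R3 by 1 -> R3=(0,0,0,3) value=3
Op 4: merge R2<->R3 -> R2=(0,0,0,3) R3=(0,0,0,3)
Op 5: inc R2 by 3 -> R2=(0,0,3,3) value=6
Op 6: merge R2<->R0 -> R2=(0,0,3,3) R0=(0,0,3,3)

Answer: 0 0 0 3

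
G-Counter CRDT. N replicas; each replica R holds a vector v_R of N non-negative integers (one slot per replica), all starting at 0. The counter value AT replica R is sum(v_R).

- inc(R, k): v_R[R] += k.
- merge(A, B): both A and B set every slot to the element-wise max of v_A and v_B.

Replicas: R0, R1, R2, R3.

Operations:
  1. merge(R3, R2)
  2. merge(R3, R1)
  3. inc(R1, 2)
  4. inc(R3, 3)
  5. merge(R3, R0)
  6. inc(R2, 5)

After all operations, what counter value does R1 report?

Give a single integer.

Op 1: merge R3<->R2 -> R3=(0,0,0,0) R2=(0,0,0,0)
Op 2: merge R3<->R1 -> R3=(0,0,0,0) R1=(0,0,0,0)
Op 3: inc R1 by 2 -> R1=(0,2,0,0) value=2
Op 4: inc R3 by 3 -> R3=(0,0,0,3) value=3
Op 5: merge R3<->R0 -> R3=(0,0,0,3) R0=(0,0,0,3)
Op 6: inc R2 by 5 -> R2=(0,0,5,0) value=5

Answer: 2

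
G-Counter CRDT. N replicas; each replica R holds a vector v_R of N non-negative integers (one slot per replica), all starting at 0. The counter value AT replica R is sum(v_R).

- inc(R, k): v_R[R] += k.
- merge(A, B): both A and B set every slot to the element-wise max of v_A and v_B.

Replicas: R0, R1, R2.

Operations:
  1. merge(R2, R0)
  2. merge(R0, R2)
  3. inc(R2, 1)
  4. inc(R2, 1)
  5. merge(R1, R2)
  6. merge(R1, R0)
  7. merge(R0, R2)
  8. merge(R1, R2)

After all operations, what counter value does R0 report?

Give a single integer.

Op 1: merge R2<->R0 -> R2=(0,0,0) R0=(0,0,0)
Op 2: merge R0<->R2 -> R0=(0,0,0) R2=(0,0,0)
Op 3: inc R2 by 1 -> R2=(0,0,1) value=1
Op 4: inc R2 by 1 -> R2=(0,0,2) value=2
Op 5: merge R1<->R2 -> R1=(0,0,2) R2=(0,0,2)
Op 6: merge R1<->R0 -> R1=(0,0,2) R0=(0,0,2)
Op 7: merge R0<->R2 -> R0=(0,0,2) R2=(0,0,2)
Op 8: merge R1<->R2 -> R1=(0,0,2) R2=(0,0,2)

Answer: 2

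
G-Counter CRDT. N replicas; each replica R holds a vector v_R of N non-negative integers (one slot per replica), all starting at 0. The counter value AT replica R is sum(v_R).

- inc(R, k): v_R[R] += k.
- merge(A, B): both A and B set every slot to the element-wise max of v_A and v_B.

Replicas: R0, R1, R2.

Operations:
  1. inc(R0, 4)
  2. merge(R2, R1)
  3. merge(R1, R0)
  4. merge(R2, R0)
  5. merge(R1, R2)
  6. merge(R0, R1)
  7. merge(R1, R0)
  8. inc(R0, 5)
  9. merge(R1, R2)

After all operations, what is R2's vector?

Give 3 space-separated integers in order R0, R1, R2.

Op 1: inc R0 by 4 -> R0=(4,0,0) value=4
Op 2: merge R2<->R1 -> R2=(0,0,0) R1=(0,0,0)
Op 3: merge R1<->R0 -> R1=(4,0,0) R0=(4,0,0)
Op 4: merge R2<->R0 -> R2=(4,0,0) R0=(4,0,0)
Op 5: merge R1<->R2 -> R1=(4,0,0) R2=(4,0,0)
Op 6: merge R0<->R1 -> R0=(4,0,0) R1=(4,0,0)
Op 7: merge R1<->R0 -> R1=(4,0,0) R0=(4,0,0)
Op 8: inc R0 by 5 -> R0=(9,0,0) value=9
Op 9: merge R1<->R2 -> R1=(4,0,0) R2=(4,0,0)

Answer: 4 0 0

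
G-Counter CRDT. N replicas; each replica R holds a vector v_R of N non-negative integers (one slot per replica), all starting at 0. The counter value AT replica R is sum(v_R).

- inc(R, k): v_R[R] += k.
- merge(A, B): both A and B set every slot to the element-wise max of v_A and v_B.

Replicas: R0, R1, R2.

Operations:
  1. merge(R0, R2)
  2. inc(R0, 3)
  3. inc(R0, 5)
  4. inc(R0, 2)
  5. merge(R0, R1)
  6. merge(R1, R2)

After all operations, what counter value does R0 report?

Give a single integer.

Op 1: merge R0<->R2 -> R0=(0,0,0) R2=(0,0,0)
Op 2: inc R0 by 3 -> R0=(3,0,0) value=3
Op 3: inc R0 by 5 -> R0=(8,0,0) value=8
Op 4: inc R0 by 2 -> R0=(10,0,0) value=10
Op 5: merge R0<->R1 -> R0=(10,0,0) R1=(10,0,0)
Op 6: merge R1<->R2 -> R1=(10,0,0) R2=(10,0,0)

Answer: 10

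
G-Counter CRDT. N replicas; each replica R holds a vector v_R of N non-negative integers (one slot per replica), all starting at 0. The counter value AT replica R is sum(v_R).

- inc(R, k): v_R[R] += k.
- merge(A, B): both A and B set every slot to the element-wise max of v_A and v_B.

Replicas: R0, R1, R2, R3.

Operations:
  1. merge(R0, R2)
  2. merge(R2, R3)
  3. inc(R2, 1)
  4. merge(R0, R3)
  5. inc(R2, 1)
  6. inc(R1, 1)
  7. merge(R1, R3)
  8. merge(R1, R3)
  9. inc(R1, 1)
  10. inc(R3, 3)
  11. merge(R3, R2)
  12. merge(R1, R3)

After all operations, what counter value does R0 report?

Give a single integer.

Answer: 0

Derivation:
Op 1: merge R0<->R2 -> R0=(0,0,0,0) R2=(0,0,0,0)
Op 2: merge R2<->R3 -> R2=(0,0,0,0) R3=(0,0,0,0)
Op 3: inc R2 by 1 -> R2=(0,0,1,0) value=1
Op 4: merge R0<->R3 -> R0=(0,0,0,0) R3=(0,0,0,0)
Op 5: inc R2 by 1 -> R2=(0,0,2,0) value=2
Op 6: inc R1 by 1 -> R1=(0,1,0,0) value=1
Op 7: merge R1<->R3 -> R1=(0,1,0,0) R3=(0,1,0,0)
Op 8: merge R1<->R3 -> R1=(0,1,0,0) R3=(0,1,0,0)
Op 9: inc R1 by 1 -> R1=(0,2,0,0) value=2
Op 10: inc R3 by 3 -> R3=(0,1,0,3) value=4
Op 11: merge R3<->R2 -> R3=(0,1,2,3) R2=(0,1,2,3)
Op 12: merge R1<->R3 -> R1=(0,2,2,3) R3=(0,2,2,3)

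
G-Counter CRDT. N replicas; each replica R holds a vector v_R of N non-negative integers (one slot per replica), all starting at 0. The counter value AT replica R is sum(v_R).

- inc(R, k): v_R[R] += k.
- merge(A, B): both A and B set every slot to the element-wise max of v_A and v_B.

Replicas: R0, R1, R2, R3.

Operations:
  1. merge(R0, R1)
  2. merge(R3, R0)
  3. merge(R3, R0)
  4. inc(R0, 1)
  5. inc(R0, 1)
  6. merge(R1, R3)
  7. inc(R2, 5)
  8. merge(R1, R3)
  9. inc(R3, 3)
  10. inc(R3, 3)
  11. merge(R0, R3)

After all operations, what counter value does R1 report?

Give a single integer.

Answer: 0

Derivation:
Op 1: merge R0<->R1 -> R0=(0,0,0,0) R1=(0,0,0,0)
Op 2: merge R3<->R0 -> R3=(0,0,0,0) R0=(0,0,0,0)
Op 3: merge R3<->R0 -> R3=(0,0,0,0) R0=(0,0,0,0)
Op 4: inc R0 by 1 -> R0=(1,0,0,0) value=1
Op 5: inc R0 by 1 -> R0=(2,0,0,0) value=2
Op 6: merge R1<->R3 -> R1=(0,0,0,0) R3=(0,0,0,0)
Op 7: inc R2 by 5 -> R2=(0,0,5,0) value=5
Op 8: merge R1<->R3 -> R1=(0,0,0,0) R3=(0,0,0,0)
Op 9: inc R3 by 3 -> R3=(0,0,0,3) value=3
Op 10: inc R3 by 3 -> R3=(0,0,0,6) value=6
Op 11: merge R0<->R3 -> R0=(2,0,0,6) R3=(2,0,0,6)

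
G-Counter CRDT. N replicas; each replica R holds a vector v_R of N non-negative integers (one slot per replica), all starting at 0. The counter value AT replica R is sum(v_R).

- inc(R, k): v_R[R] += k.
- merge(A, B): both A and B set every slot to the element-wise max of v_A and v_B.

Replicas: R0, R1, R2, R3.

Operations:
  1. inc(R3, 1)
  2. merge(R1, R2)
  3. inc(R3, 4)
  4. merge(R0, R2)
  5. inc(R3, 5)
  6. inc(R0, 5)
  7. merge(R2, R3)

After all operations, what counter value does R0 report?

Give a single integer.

Op 1: inc R3 by 1 -> R3=(0,0,0,1) value=1
Op 2: merge R1<->R2 -> R1=(0,0,0,0) R2=(0,0,0,0)
Op 3: inc R3 by 4 -> R3=(0,0,0,5) value=5
Op 4: merge R0<->R2 -> R0=(0,0,0,0) R2=(0,0,0,0)
Op 5: inc R3 by 5 -> R3=(0,0,0,10) value=10
Op 6: inc R0 by 5 -> R0=(5,0,0,0) value=5
Op 7: merge R2<->R3 -> R2=(0,0,0,10) R3=(0,0,0,10)

Answer: 5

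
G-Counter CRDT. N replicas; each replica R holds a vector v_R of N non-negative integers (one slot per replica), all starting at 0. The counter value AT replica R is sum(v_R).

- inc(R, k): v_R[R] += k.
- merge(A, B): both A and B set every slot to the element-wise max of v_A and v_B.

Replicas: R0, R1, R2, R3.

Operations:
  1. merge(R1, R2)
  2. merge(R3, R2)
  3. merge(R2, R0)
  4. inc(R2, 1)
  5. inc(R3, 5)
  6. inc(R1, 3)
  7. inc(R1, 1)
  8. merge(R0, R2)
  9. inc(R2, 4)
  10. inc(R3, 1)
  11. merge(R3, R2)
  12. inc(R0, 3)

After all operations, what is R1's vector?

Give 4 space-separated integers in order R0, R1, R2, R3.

Answer: 0 4 0 0

Derivation:
Op 1: merge R1<->R2 -> R1=(0,0,0,0) R2=(0,0,0,0)
Op 2: merge R3<->R2 -> R3=(0,0,0,0) R2=(0,0,0,0)
Op 3: merge R2<->R0 -> R2=(0,0,0,0) R0=(0,0,0,0)
Op 4: inc R2 by 1 -> R2=(0,0,1,0) value=1
Op 5: inc R3 by 5 -> R3=(0,0,0,5) value=5
Op 6: inc R1 by 3 -> R1=(0,3,0,0) value=3
Op 7: inc R1 by 1 -> R1=(0,4,0,0) value=4
Op 8: merge R0<->R2 -> R0=(0,0,1,0) R2=(0,0,1,0)
Op 9: inc R2 by 4 -> R2=(0,0,5,0) value=5
Op 10: inc R3 by 1 -> R3=(0,0,0,6) value=6
Op 11: merge R3<->R2 -> R3=(0,0,5,6) R2=(0,0,5,6)
Op 12: inc R0 by 3 -> R0=(3,0,1,0) value=4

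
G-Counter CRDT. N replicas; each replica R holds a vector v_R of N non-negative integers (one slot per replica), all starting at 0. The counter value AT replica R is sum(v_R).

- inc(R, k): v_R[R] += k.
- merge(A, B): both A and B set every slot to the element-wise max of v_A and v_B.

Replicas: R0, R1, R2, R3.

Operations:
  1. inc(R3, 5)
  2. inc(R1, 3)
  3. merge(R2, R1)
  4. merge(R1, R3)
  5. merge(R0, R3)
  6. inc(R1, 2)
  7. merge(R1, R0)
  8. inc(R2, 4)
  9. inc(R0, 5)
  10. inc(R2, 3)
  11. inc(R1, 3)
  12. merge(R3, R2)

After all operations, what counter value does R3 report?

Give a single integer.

Answer: 15

Derivation:
Op 1: inc R3 by 5 -> R3=(0,0,0,5) value=5
Op 2: inc R1 by 3 -> R1=(0,3,0,0) value=3
Op 3: merge R2<->R1 -> R2=(0,3,0,0) R1=(0,3,0,0)
Op 4: merge R1<->R3 -> R1=(0,3,0,5) R3=(0,3,0,5)
Op 5: merge R0<->R3 -> R0=(0,3,0,5) R3=(0,3,0,5)
Op 6: inc R1 by 2 -> R1=(0,5,0,5) value=10
Op 7: merge R1<->R0 -> R1=(0,5,0,5) R0=(0,5,0,5)
Op 8: inc R2 by 4 -> R2=(0,3,4,0) value=7
Op 9: inc R0 by 5 -> R0=(5,5,0,5) value=15
Op 10: inc R2 by 3 -> R2=(0,3,7,0) value=10
Op 11: inc R1 by 3 -> R1=(0,8,0,5) value=13
Op 12: merge R3<->R2 -> R3=(0,3,7,5) R2=(0,3,7,5)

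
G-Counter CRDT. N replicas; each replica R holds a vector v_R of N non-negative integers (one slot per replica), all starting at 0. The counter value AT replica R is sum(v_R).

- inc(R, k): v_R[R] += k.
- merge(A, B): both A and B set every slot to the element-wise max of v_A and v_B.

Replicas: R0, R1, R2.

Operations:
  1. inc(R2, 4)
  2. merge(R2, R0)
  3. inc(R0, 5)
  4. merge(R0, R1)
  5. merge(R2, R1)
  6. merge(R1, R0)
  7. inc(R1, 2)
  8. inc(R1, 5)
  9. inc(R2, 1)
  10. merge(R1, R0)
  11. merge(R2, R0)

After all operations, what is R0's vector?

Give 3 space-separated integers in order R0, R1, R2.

Op 1: inc R2 by 4 -> R2=(0,0,4) value=4
Op 2: merge R2<->R0 -> R2=(0,0,4) R0=(0,0,4)
Op 3: inc R0 by 5 -> R0=(5,0,4) value=9
Op 4: merge R0<->R1 -> R0=(5,0,4) R1=(5,0,4)
Op 5: merge R2<->R1 -> R2=(5,0,4) R1=(5,0,4)
Op 6: merge R1<->R0 -> R1=(5,0,4) R0=(5,0,4)
Op 7: inc R1 by 2 -> R1=(5,2,4) value=11
Op 8: inc R1 by 5 -> R1=(5,7,4) value=16
Op 9: inc R2 by 1 -> R2=(5,0,5) value=10
Op 10: merge R1<->R0 -> R1=(5,7,4) R0=(5,7,4)
Op 11: merge R2<->R0 -> R2=(5,7,5) R0=(5,7,5)

Answer: 5 7 5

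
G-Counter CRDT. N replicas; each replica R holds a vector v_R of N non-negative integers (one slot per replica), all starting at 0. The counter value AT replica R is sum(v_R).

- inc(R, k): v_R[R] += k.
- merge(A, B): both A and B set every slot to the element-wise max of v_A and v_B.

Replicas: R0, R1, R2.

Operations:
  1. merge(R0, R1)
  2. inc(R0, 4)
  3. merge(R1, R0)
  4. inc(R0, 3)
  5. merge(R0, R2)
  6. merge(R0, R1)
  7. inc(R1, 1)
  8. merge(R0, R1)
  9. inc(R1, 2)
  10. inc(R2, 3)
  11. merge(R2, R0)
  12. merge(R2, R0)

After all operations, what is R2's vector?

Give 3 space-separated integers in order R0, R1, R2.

Op 1: merge R0<->R1 -> R0=(0,0,0) R1=(0,0,0)
Op 2: inc R0 by 4 -> R0=(4,0,0) value=4
Op 3: merge R1<->R0 -> R1=(4,0,0) R0=(4,0,0)
Op 4: inc R0 by 3 -> R0=(7,0,0) value=7
Op 5: merge R0<->R2 -> R0=(7,0,0) R2=(7,0,0)
Op 6: merge R0<->R1 -> R0=(7,0,0) R1=(7,0,0)
Op 7: inc R1 by 1 -> R1=(7,1,0) value=8
Op 8: merge R0<->R1 -> R0=(7,1,0) R1=(7,1,0)
Op 9: inc R1 by 2 -> R1=(7,3,0) value=10
Op 10: inc R2 by 3 -> R2=(7,0,3) value=10
Op 11: merge R2<->R0 -> R2=(7,1,3) R0=(7,1,3)
Op 12: merge R2<->R0 -> R2=(7,1,3) R0=(7,1,3)

Answer: 7 1 3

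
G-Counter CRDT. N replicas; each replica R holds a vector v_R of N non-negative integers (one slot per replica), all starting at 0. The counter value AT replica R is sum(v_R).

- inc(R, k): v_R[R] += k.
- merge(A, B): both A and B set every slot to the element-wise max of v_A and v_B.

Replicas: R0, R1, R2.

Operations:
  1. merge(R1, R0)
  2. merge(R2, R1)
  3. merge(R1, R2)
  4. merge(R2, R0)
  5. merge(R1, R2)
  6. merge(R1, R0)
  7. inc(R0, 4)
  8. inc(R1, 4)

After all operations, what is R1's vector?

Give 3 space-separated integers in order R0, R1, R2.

Answer: 0 4 0

Derivation:
Op 1: merge R1<->R0 -> R1=(0,0,0) R0=(0,0,0)
Op 2: merge R2<->R1 -> R2=(0,0,0) R1=(0,0,0)
Op 3: merge R1<->R2 -> R1=(0,0,0) R2=(0,0,0)
Op 4: merge R2<->R0 -> R2=(0,0,0) R0=(0,0,0)
Op 5: merge R1<->R2 -> R1=(0,0,0) R2=(0,0,0)
Op 6: merge R1<->R0 -> R1=(0,0,0) R0=(0,0,0)
Op 7: inc R0 by 4 -> R0=(4,0,0) value=4
Op 8: inc R1 by 4 -> R1=(0,4,0) value=4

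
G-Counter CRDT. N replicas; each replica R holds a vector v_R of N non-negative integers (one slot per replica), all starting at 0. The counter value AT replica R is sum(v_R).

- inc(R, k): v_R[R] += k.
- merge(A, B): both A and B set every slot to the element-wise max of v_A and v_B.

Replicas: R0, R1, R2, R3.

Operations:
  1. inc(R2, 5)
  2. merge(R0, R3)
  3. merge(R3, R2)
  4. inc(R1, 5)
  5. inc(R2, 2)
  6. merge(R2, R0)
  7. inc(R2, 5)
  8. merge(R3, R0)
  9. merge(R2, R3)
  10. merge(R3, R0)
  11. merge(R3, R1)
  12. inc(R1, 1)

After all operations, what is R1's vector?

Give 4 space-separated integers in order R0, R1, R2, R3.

Answer: 0 6 12 0

Derivation:
Op 1: inc R2 by 5 -> R2=(0,0,5,0) value=5
Op 2: merge R0<->R3 -> R0=(0,0,0,0) R3=(0,0,0,0)
Op 3: merge R3<->R2 -> R3=(0,0,5,0) R2=(0,0,5,0)
Op 4: inc R1 by 5 -> R1=(0,5,0,0) value=5
Op 5: inc R2 by 2 -> R2=(0,0,7,0) value=7
Op 6: merge R2<->R0 -> R2=(0,0,7,0) R0=(0,0,7,0)
Op 7: inc R2 by 5 -> R2=(0,0,12,0) value=12
Op 8: merge R3<->R0 -> R3=(0,0,7,0) R0=(0,0,7,0)
Op 9: merge R2<->R3 -> R2=(0,0,12,0) R3=(0,0,12,0)
Op 10: merge R3<->R0 -> R3=(0,0,12,0) R0=(0,0,12,0)
Op 11: merge R3<->R1 -> R3=(0,5,12,0) R1=(0,5,12,0)
Op 12: inc R1 by 1 -> R1=(0,6,12,0) value=18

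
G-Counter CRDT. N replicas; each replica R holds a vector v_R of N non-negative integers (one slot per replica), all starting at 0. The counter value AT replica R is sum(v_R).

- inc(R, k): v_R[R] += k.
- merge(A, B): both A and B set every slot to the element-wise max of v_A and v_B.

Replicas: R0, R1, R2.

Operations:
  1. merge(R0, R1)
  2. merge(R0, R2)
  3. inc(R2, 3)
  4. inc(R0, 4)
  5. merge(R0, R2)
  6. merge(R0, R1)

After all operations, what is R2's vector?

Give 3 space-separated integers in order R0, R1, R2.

Op 1: merge R0<->R1 -> R0=(0,0,0) R1=(0,0,0)
Op 2: merge R0<->R2 -> R0=(0,0,0) R2=(0,0,0)
Op 3: inc R2 by 3 -> R2=(0,0,3) value=3
Op 4: inc R0 by 4 -> R0=(4,0,0) value=4
Op 5: merge R0<->R2 -> R0=(4,0,3) R2=(4,0,3)
Op 6: merge R0<->R1 -> R0=(4,0,3) R1=(4,0,3)

Answer: 4 0 3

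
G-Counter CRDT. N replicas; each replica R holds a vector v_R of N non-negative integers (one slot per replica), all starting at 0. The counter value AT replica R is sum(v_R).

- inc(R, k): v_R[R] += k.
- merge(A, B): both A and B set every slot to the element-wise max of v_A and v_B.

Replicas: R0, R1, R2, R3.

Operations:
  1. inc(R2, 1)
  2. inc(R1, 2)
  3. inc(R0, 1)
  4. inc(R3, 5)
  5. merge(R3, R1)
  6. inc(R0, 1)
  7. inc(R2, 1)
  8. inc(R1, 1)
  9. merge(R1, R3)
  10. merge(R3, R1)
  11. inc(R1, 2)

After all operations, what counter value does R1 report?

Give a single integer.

Answer: 10

Derivation:
Op 1: inc R2 by 1 -> R2=(0,0,1,0) value=1
Op 2: inc R1 by 2 -> R1=(0,2,0,0) value=2
Op 3: inc R0 by 1 -> R0=(1,0,0,0) value=1
Op 4: inc R3 by 5 -> R3=(0,0,0,5) value=5
Op 5: merge R3<->R1 -> R3=(0,2,0,5) R1=(0,2,0,5)
Op 6: inc R0 by 1 -> R0=(2,0,0,0) value=2
Op 7: inc R2 by 1 -> R2=(0,0,2,0) value=2
Op 8: inc R1 by 1 -> R1=(0,3,0,5) value=8
Op 9: merge R1<->R3 -> R1=(0,3,0,5) R3=(0,3,0,5)
Op 10: merge R3<->R1 -> R3=(0,3,0,5) R1=(0,3,0,5)
Op 11: inc R1 by 2 -> R1=(0,5,0,5) value=10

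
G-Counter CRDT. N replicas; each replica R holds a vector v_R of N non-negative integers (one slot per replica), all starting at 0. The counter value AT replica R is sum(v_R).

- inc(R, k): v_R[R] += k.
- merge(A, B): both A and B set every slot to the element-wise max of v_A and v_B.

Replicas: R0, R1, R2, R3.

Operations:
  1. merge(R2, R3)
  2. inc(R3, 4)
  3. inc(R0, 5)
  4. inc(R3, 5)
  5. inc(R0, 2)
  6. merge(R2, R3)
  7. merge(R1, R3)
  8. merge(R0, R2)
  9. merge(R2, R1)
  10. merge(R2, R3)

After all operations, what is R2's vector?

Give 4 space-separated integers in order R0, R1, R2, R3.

Answer: 7 0 0 9

Derivation:
Op 1: merge R2<->R3 -> R2=(0,0,0,0) R3=(0,0,0,0)
Op 2: inc R3 by 4 -> R3=(0,0,0,4) value=4
Op 3: inc R0 by 5 -> R0=(5,0,0,0) value=5
Op 4: inc R3 by 5 -> R3=(0,0,0,9) value=9
Op 5: inc R0 by 2 -> R0=(7,0,0,0) value=7
Op 6: merge R2<->R3 -> R2=(0,0,0,9) R3=(0,0,0,9)
Op 7: merge R1<->R3 -> R1=(0,0,0,9) R3=(0,0,0,9)
Op 8: merge R0<->R2 -> R0=(7,0,0,9) R2=(7,0,0,9)
Op 9: merge R2<->R1 -> R2=(7,0,0,9) R1=(7,0,0,9)
Op 10: merge R2<->R3 -> R2=(7,0,0,9) R3=(7,0,0,9)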